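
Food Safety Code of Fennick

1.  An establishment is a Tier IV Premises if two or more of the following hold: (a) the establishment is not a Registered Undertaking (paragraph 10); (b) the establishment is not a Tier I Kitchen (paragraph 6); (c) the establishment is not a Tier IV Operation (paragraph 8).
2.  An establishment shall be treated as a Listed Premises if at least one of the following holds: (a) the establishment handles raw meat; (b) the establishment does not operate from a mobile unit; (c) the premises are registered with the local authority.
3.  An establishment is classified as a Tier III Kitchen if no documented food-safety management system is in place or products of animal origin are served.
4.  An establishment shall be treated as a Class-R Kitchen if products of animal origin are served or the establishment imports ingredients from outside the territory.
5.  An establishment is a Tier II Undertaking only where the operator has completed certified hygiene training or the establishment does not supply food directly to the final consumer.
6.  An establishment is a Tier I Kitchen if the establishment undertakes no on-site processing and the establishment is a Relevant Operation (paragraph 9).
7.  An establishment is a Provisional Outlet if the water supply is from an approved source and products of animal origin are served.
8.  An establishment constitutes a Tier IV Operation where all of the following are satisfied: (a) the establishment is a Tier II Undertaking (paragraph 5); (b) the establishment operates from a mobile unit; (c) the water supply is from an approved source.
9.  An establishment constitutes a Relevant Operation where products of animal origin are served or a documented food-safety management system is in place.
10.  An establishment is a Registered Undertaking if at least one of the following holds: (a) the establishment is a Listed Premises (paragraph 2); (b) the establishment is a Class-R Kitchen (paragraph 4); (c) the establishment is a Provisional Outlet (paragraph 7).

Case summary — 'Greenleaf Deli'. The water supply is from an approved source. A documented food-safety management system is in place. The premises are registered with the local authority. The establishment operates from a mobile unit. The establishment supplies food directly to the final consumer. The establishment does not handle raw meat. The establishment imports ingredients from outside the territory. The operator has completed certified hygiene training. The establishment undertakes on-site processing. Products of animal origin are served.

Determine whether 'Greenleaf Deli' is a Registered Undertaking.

paragraph 2 — Listed Premises: [the establishment handles raw meat? no] OR [the establishment does not operate from a mobile unit? no] OR [the premises are registered with the local authority? yes] → satisfied.
paragraph 4 — Class-R Kitchen: [products of animal origin are served? yes] OR [the establishment imports ingredients from outside the territory? yes] → satisfied.
paragraph 7 — Provisional Outlet: [the water supply is from an approved source? yes] AND [products of animal origin are served? yes] → satisfied.
paragraph 10 — Registered Undertaking: [Listed Premises (paragraph 2)? yes] OR [Class-R Kitchen (paragraph 4)? yes] OR [Provisional Outlet (paragraph 7)? yes] → satisfied.

Yes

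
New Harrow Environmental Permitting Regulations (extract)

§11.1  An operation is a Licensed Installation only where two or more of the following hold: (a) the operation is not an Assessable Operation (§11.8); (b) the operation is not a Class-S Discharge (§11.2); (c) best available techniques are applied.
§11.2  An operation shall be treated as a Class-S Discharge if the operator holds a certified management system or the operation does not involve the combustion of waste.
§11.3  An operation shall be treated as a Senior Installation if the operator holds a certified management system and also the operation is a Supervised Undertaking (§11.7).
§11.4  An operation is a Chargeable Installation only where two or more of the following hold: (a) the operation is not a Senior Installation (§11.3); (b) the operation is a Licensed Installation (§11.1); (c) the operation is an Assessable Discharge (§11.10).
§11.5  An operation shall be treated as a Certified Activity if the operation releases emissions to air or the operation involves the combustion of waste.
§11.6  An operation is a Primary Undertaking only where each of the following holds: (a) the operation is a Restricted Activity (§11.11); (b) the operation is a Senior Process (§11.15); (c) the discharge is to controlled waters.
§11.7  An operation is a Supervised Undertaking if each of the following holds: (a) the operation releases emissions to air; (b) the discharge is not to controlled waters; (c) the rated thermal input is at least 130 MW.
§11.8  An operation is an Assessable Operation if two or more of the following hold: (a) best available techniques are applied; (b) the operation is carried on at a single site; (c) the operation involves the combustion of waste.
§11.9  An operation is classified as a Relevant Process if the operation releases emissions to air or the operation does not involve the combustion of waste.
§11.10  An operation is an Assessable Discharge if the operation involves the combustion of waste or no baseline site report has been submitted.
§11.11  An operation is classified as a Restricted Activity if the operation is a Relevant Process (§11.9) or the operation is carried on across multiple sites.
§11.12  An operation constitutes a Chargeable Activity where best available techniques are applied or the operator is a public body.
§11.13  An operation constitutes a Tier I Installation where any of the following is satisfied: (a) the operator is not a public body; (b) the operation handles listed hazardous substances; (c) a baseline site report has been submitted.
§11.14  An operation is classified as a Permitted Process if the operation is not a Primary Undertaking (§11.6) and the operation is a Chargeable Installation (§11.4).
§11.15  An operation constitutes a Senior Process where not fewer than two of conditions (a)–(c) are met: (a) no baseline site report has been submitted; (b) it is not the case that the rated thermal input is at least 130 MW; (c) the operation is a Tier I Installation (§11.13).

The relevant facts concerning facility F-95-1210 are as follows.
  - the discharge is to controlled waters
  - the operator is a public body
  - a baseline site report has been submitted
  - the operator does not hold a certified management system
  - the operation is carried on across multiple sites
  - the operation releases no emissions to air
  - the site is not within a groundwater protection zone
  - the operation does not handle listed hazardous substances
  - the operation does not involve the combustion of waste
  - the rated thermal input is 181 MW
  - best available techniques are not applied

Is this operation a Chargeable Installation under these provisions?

No

§11.7 — Supervised Undertaking: [the operation releases emissions to air? no] AND [the discharge is not to controlled waters? no] AND [rated thermal input: 181 MW ≥ 130 MW? yes] → not satisfied.
§11.3 — Senior Installation: [the operator holds a certified management system? no] AND [Supervised Undertaking (§11.7)? no] → not satisfied.
§11.8 — Assessable Operation: best available techniques are applied? no; the operation is carried on at a single site? no; the operation involves the combustion of waste? no — 0 of 3 hold (need ≥2) → not satisfied.
§11.2 — Class-S Discharge: [the operator holds a certified management system? no] OR [the operation does not involve the combustion of waste? yes] → satisfied.
§11.1 — Licensed Installation: not an Assessable Operation (§11.8)? yes; not a Class-S Discharge (§11.2)? no; best available techniques are applied? no — 1 of 3 hold (need ≥2) → not satisfied.
§11.10 — Assessable Discharge: [the operation involves the combustion of waste? no] OR [no baseline site report has been submitted? no] → not satisfied.
§11.4 — Chargeable Installation: not a Senior Installation (§11.3)? yes; Licensed Installation (§11.1)? no; Assessable Discharge (§11.10)? no — 1 of 3 hold (need ≥2) → not satisfied.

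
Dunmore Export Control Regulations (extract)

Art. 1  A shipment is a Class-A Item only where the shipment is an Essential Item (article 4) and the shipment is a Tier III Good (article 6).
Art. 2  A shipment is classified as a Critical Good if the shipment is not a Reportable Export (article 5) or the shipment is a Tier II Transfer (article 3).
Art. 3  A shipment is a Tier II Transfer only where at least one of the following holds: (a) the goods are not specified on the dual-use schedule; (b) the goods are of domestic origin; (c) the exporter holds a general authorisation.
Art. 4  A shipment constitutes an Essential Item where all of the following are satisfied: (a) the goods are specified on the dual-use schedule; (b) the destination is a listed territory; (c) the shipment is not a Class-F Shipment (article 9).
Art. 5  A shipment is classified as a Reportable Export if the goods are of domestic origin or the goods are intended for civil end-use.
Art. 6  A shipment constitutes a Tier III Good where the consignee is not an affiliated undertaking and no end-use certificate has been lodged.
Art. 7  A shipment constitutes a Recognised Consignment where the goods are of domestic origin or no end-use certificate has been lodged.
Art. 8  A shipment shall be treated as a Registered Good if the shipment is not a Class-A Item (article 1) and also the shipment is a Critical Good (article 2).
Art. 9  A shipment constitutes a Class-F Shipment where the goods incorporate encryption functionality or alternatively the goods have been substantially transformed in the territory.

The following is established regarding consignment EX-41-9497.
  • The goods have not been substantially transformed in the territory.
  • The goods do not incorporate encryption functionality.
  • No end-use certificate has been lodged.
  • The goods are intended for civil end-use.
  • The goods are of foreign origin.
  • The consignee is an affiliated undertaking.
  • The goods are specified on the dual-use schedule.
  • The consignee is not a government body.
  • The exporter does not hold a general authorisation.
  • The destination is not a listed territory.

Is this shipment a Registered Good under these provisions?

No

article 9 — Class-F Shipment: [the goods incorporate encryption functionality? no] OR [the goods have been substantially transformed in the territory? no] → not satisfied.
article 4 — Essential Item: [the goods are specified on the dual-use schedule? yes] AND [the destination is a listed territory? no] AND [not a Class-F Shipment (article 9)? yes] → not satisfied.
article 6 — Tier III Good: [the consignee is not an affiliated undertaking? no] AND [no end-use certificate has been lodged? yes] → not satisfied.
article 1 — Class-A Item: [Essential Item (article 4)? no] AND [Tier III Good (article 6)? no] → not satisfied.
article 5 — Reportable Export: [the goods are of domestic origin? no] OR [the goods are intended for civil end-use? yes] → satisfied.
article 3 — Tier II Transfer: [the goods are not specified on the dual-use schedule? no] OR [the goods are of domestic origin? no] OR [the exporter holds a general authorisation? no] → not satisfied.
article 2 — Critical Good: [not a Reportable Export (article 5)? no] OR [Tier II Transfer (article 3)? no] → not satisfied.
article 8 — Registered Good: [not a Class-A Item (article 1)? yes] AND [Critical Good (article 2)? no] → not satisfied.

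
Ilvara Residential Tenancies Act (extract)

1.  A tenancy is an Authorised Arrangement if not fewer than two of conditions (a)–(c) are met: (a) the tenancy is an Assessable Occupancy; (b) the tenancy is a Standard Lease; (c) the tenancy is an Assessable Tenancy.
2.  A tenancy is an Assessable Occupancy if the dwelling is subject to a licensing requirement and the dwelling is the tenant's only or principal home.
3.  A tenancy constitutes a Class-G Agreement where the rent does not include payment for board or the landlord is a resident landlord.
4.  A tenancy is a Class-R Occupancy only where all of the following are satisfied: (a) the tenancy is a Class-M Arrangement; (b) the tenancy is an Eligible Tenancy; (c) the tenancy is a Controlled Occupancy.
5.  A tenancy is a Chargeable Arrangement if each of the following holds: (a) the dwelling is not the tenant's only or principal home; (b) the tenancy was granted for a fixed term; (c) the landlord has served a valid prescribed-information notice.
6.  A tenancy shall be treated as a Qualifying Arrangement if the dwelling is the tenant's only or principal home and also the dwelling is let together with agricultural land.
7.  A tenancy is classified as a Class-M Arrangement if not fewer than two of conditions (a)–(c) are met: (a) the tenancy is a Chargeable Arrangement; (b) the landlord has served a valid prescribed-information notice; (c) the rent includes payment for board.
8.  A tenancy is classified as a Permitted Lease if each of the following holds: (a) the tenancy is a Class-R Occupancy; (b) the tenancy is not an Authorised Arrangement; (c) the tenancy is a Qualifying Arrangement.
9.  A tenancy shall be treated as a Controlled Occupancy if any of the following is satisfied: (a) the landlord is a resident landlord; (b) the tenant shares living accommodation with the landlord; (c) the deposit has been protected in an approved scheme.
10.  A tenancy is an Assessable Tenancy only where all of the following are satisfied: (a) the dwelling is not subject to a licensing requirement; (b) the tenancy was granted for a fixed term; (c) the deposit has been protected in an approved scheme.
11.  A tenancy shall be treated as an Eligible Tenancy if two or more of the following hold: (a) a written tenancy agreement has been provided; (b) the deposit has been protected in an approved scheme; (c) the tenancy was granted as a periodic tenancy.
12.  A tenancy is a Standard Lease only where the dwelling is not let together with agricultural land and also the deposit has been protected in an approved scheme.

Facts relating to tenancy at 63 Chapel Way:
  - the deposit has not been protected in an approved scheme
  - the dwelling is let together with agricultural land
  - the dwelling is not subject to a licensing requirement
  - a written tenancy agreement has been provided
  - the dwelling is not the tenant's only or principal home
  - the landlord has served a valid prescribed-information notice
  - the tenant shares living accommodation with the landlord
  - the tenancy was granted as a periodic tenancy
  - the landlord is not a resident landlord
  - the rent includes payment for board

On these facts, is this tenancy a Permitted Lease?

paragraph 5 — Chargeable Arrangement: [the dwelling is not the tenant's only or principal home? yes] AND [the tenancy was granted for a fixed term? no] AND [the landlord has served a valid prescribed-information notice? yes] → not satisfied.
paragraph 7 — Class-M Arrangement: Chargeable Arrangement (paragraph 5)? no; the landlord has served a valid prescribed-information notice? yes; the rent includes payment for board? yes — 2 of 3 hold (need ≥2) → satisfied.
paragraph 11 — Eligible Tenancy: a written tenancy agreement has been provided? yes; the deposit has been protected in an approved scheme? no; the tenancy was granted as a periodic tenancy? yes — 2 of 3 hold (need ≥2) → satisfied.
paragraph 9 — Controlled Occupancy: [the landlord is a resident landlord? no] OR [the tenant shares living accommodation with the landlord? yes] OR [the deposit has been protected in an approved scheme? no] → satisfied.
paragraph 4 — Class-R Occupancy: [Class-M Arrangement (paragraph 7)? yes] AND [Eligible Tenancy (paragraph 11)? yes] AND [Controlled Occupancy (paragraph 9)? yes] → satisfied.
paragraph 2 — Assessable Occupancy: [the dwelling is subject to a licensing requirement? no] AND [the dwelling is the tenant's only or principal home? no] → not satisfied.
paragraph 12 — Standard Lease: [the dwelling is not let together with agricultural land? no] AND [the deposit has been protected in an approved scheme? no] → not satisfied.
paragraph 10 — Assessable Tenancy: [the dwelling is not subject to a licensing requirement? yes] AND [the tenancy was granted for a fixed term? no] AND [the deposit has been protected in an approved scheme? no] → not satisfied.
paragraph 1 — Authorised Arrangement: Assessable Occupancy (paragraph 2)? no; Standard Lease (paragraph 12)? no; Assessable Tenancy (paragraph 10)? no — 0 of 3 hold (need ≥2) → not satisfied.
paragraph 6 — Qualifying Arrangement: [the dwelling is the tenant's only or principal home? no] AND [the dwelling is let together with agricultural land? yes] → not satisfied.
paragraph 8 — Permitted Lease: [Class-R Occupancy (paragraph 4)? yes] AND [not an Authorised Arrangement (paragraph 1)? yes] AND [Qualifying Arrangement (paragraph 6)? no] → not satisfied.

No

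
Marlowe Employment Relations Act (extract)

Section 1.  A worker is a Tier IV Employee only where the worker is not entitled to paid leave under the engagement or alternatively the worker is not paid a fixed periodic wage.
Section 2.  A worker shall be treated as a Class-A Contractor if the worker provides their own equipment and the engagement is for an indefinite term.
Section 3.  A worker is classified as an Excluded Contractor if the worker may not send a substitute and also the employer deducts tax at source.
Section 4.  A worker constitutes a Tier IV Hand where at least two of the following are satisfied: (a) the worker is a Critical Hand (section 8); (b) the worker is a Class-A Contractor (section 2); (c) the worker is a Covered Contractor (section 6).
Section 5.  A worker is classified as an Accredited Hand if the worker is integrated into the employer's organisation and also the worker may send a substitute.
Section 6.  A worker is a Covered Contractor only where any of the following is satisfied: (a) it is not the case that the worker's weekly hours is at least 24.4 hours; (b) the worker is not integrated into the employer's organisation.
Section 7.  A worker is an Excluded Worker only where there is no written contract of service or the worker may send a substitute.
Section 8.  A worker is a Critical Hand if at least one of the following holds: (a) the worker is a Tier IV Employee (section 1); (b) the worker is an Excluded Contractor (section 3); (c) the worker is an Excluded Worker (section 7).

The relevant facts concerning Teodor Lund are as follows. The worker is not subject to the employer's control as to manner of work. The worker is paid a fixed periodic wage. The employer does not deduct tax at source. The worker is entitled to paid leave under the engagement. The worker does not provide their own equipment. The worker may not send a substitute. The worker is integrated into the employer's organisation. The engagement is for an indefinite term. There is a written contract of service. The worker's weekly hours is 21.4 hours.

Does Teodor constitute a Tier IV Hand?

section 1 — Tier IV Employee: [the worker is not entitled to paid leave under the engagement? no] OR [the worker is not paid a fixed periodic wage? no] → not satisfied.
section 3 — Excluded Contractor: [the worker may not send a substitute? yes] AND [the employer deducts tax at source? no] → not satisfied.
section 7 — Excluded Worker: [there is no written contract of service? no] OR [the worker may send a substitute? no] → not satisfied.
section 8 — Critical Hand: [Tier IV Employee (section 1)? no] OR [Excluded Contractor (section 3)? no] OR [Excluded Worker (section 7)? no] → not satisfied.
section 2 — Class-A Contractor: [the worker provides their own equipment? no] AND [the engagement is for an indefinite term? yes] → not satisfied.
section 6 — Covered Contractor: [worker's weekly hours: 21.4 hours ≥ 24.4 hours? no, so negated condition yes] OR [the worker is not integrated into the employer's organisation? no] → satisfied.
section 4 — Tier IV Hand: Critical Hand (section 8)? no; Class-A Contractor (section 2)? no; Covered Contractor (section 6)? yes — 1 of 3 hold (need ≥2) → not satisfied.

No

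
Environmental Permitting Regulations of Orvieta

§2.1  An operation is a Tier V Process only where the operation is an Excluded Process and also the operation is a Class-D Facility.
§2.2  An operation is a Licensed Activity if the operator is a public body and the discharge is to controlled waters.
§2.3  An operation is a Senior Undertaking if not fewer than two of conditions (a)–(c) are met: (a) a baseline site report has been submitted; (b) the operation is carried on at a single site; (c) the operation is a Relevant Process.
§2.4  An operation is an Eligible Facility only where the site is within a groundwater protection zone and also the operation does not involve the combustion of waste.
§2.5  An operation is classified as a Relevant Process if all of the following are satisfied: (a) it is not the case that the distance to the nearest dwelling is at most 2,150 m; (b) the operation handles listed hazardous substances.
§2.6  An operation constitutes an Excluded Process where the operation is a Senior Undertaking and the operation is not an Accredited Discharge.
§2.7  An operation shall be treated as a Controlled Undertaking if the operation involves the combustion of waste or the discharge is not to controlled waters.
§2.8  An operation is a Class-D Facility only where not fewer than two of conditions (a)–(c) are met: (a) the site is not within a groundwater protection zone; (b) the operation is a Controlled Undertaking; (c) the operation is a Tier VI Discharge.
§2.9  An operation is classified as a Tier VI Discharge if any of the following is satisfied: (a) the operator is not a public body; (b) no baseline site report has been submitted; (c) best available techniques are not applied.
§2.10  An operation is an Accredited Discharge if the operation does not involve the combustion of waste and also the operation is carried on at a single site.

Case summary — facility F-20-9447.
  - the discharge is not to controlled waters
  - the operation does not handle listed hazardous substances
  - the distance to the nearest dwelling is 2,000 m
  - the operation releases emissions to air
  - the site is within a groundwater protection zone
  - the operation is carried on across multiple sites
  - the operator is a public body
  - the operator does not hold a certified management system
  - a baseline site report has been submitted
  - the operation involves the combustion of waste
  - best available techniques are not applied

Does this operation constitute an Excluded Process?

No

Under §2.5: distance to the nearest dwelling: 2,000 m ≤ 2,150 m? yes, so negated condition no; and the operation handles listed hazardous substances? no. So the operation is not a Relevant Process.
Under §2.3: a baseline site report has been submitted? yes; the operation is carried on at a single site? no; Relevant Process (§2.5)? no — 1 of 3 hold (need ≥2) → not satisfied.
Under §2.10: the operation does not involve the combustion of waste? no; and the operation is carried on at a single site? no. So the operation is not an Accredited Discharge.
Under §2.6: Senior Undertaking (§2.3)? no; and not an Accredited Discharge (§2.10)? yes. So the operation is not an Excluded Process.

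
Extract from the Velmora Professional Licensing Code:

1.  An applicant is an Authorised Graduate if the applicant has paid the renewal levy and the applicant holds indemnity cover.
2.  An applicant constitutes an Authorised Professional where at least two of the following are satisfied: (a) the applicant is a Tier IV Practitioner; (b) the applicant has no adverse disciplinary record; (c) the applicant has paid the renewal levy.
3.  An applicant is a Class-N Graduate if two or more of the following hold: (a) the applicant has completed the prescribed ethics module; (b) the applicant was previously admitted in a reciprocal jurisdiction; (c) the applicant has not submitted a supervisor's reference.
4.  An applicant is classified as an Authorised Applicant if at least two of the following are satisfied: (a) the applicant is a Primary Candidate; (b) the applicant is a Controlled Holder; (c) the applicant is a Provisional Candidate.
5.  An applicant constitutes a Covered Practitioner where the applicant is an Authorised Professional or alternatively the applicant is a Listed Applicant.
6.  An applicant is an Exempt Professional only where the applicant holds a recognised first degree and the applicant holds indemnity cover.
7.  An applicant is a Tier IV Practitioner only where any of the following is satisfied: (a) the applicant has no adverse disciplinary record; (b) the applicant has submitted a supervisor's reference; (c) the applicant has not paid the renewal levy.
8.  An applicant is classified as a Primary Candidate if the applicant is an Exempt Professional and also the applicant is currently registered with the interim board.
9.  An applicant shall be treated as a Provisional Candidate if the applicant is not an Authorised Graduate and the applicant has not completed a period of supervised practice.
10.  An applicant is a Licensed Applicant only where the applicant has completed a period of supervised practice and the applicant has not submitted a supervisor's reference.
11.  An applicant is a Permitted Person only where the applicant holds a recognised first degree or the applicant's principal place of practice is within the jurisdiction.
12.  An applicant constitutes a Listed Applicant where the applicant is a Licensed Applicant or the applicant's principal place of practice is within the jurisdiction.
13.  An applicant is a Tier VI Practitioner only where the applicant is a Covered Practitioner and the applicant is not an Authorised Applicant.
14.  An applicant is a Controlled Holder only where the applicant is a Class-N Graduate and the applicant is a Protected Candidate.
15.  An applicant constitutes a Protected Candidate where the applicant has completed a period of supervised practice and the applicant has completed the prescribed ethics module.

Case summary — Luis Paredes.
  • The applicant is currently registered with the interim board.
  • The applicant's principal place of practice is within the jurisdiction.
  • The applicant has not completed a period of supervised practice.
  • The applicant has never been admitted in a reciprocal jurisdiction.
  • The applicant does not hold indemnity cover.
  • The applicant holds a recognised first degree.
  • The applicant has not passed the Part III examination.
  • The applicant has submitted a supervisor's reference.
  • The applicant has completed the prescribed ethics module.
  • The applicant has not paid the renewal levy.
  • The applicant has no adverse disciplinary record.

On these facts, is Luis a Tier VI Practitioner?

paragraph 7 — Tier IV Practitioner: [the applicant has no adverse disciplinary record? yes] OR [the applicant has submitted a supervisor's reference? yes] OR [the applicant has not paid the renewal levy? yes] → satisfied.
paragraph 2 — Authorised Professional: Tier IV Practitioner (paragraph 7)? yes; the applicant has no adverse disciplinary record? yes; the applicant has paid the renewal levy? no — 2 of 3 hold (need ≥2) → satisfied.
paragraph 10 — Licensed Applicant: [the applicant has completed a period of supervised practice? no] AND [the applicant has not submitted a supervisor's reference? no] → not satisfied.
paragraph 12 — Listed Applicant: [Licensed Applicant (paragraph 10)? no] OR [the applicant's principal place of practice is within the jurisdiction? yes] → satisfied.
paragraph 5 — Covered Practitioner: [Authorised Professional (paragraph 2)? yes] OR [Listed Applicant (paragraph 12)? yes] → satisfied.
paragraph 6 — Exempt Professional: [the applicant holds a recognised first degree? yes] AND [the applicant holds indemnity cover? no] → not satisfied.
paragraph 8 — Primary Candidate: [Exempt Professional (paragraph 6)? no] AND [the applicant is currently registered with the interim board? yes] → not satisfied.
paragraph 3 — Class-N Graduate: the applicant has completed the prescribed ethics module? yes; the applicant was previously admitted in a reciprocal jurisdiction? no; the applicant has not submitted a supervisor's reference? no — 1 of 3 hold (need ≥2) → not satisfied.
paragraph 15 — Protected Candidate: [the applicant has completed a period of supervised practice? no] AND [the applicant has completed the prescribed ethics module? yes] → not satisfied.
paragraph 14 — Controlled Holder: [Class-N Graduate (paragraph 3)? no] AND [Protected Candidate (paragraph 15)? no] → not satisfied.
paragraph 1 — Authorised Graduate: [the applicant has paid the renewal levy? no] AND [the applicant holds indemnity cover? no] → not satisfied.
paragraph 9 — Provisional Candidate: [not an Authorised Graduate (paragraph 1)? yes] AND [the applicant has not completed a period of supervised practice? yes] → satisfied.
paragraph 4 — Authorised Applicant: Primary Candidate (paragraph 8)? no; Controlled Holder (paragraph 14)? no; Provisional Candidate (paragraph 9)? yes — 1 of 3 hold (need ≥2) → not satisfied.
paragraph 13 — Tier VI Practitioner: [Covered Practitioner (paragraph 5)? yes] AND [not an Authorised Applicant (paragraph 4)? yes] → satisfied.

Yes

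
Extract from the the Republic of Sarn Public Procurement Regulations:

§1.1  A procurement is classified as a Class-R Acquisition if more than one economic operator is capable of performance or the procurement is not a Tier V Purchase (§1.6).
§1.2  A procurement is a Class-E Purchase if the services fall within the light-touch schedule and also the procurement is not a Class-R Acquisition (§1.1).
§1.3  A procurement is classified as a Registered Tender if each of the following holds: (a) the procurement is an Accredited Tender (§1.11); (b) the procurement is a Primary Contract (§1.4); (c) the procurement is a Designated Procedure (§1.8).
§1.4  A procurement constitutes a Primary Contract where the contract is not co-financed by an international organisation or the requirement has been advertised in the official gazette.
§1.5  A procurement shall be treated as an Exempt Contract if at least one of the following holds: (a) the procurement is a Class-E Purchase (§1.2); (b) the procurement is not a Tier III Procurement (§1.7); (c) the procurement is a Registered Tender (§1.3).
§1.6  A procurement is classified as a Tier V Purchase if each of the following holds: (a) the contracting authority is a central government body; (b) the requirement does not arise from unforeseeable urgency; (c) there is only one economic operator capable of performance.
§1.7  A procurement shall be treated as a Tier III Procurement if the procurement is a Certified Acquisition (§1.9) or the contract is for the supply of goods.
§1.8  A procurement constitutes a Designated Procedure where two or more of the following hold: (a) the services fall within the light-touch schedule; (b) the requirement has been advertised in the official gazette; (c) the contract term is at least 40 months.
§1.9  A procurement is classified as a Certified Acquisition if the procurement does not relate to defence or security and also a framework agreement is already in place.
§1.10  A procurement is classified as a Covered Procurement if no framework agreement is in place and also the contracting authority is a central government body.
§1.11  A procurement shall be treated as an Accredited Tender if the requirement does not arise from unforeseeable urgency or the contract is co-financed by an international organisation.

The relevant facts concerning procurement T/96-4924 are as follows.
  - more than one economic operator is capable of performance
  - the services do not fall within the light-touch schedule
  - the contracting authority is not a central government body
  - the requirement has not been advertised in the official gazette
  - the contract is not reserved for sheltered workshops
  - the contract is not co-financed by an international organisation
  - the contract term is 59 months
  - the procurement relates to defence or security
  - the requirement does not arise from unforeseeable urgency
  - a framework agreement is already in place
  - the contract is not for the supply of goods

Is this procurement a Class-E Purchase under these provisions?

§1.6 — Tier V Purchase: [the contracting authority is a central government body? no] AND [the requirement does not arise from unforeseeable urgency? yes] AND [there is only one economic operator capable of performance? no] → not satisfied.
§1.1 — Class-R Acquisition: [more than one economic operator is capable of performance? yes] OR [not a Tier V Purchase (§1.6)? yes] → satisfied.
§1.2 — Class-E Purchase: [the services fall within the light-touch schedule? no] AND [not a Class-R Acquisition (§1.1)? no] → not satisfied.

No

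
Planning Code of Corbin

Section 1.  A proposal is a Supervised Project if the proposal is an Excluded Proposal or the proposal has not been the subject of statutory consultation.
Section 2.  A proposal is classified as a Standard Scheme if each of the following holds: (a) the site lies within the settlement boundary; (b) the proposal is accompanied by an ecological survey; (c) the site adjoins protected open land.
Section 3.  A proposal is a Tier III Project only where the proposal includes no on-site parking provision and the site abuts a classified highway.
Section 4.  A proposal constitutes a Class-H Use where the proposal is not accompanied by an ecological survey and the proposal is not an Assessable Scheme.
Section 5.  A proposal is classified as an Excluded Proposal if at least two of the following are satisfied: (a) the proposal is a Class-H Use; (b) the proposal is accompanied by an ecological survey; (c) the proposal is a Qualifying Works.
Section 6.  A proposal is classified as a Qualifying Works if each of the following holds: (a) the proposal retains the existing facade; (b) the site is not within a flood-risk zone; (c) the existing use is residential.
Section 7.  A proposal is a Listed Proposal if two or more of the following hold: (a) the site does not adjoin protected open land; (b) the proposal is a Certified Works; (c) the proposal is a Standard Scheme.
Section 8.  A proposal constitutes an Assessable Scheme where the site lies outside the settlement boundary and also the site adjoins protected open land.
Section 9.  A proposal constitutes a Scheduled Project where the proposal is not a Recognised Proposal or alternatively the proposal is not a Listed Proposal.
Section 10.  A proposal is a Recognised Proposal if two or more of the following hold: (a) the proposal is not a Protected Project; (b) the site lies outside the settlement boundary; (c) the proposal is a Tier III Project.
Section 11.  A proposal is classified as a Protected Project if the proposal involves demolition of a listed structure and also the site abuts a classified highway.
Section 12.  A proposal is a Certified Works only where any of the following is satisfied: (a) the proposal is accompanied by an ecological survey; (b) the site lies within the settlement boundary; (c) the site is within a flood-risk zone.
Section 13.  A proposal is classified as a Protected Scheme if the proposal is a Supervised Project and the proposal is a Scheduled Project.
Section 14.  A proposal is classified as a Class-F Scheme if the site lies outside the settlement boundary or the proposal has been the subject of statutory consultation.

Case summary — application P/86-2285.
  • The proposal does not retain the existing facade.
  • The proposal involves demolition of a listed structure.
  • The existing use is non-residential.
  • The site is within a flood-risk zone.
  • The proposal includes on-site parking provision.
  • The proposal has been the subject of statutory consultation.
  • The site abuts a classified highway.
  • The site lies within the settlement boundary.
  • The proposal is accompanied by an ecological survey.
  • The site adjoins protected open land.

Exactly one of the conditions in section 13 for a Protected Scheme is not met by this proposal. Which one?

Supervised Project

Under section 8: the site lies outside the settlement boundary? no; and the site adjoins protected open land? yes. So the proposal is not an Assessable Scheme.
Under section 4: the proposal is not accompanied by an ecological survey? no; and not an Assessable Scheme (section 8)? yes. So the proposal is not a Class-H Use.
Under section 6: the proposal retains the existing facade? no; and the site is not within a flood-risk zone? no; and the existing use is residential? no. So the proposal is not a Qualifying Works.
Under section 5: Class-H Use (section 4)? no; the proposal is accompanied by an ecological survey? yes; Qualifying Works (section 6)? no — 1 of 3 hold (need ≥2) → not satisfied.
Under section 1: Excluded Proposal (section 5)? no; or the proposal has not been the subject of statutory consultation? no. So the proposal is not a Supervised Project.
Under section 11: the proposal involves demolition of a listed structure? yes; and the site abuts a classified highway? yes. So the proposal is a Protected Project.
Under section 3: the proposal includes no on-site parking provision? no; and the site abuts a classified highway? yes. So the proposal is not a Tier III Project.
Under section 10: not a Protected Project (section 11)? no; the site lies outside the settlement boundary? no; Tier III Project (section 3)? no — 0 of 3 hold (need ≥2) → not satisfied.
Under section 12: the proposal is accompanied by an ecological survey? yes; or the site lies within the settlement boundary? yes; or the site is within a flood-risk zone? yes. So the proposal is a Certified Works.
Under section 2: the site lies within the settlement boundary? yes; and the proposal is accompanied by an ecological survey? yes; and the site adjoins protected open land? yes. So the proposal is a Standard Scheme.
Under section 7: the site does not adjoin protected open land? no; Certified Works (section 12)? yes; Standard Scheme (section 2)? yes — 2 of 3 hold (need ≥2) → satisfied.
Under section 9: not a Recognised Proposal (section 10)? yes; or not a Listed Proposal (section 7)? no. So the proposal is a Scheduled Project.
Under section 13: Supervised Project (section 1)? no; and Scheduled Project (section 9)? yes. So the proposal is not a Protected Scheme.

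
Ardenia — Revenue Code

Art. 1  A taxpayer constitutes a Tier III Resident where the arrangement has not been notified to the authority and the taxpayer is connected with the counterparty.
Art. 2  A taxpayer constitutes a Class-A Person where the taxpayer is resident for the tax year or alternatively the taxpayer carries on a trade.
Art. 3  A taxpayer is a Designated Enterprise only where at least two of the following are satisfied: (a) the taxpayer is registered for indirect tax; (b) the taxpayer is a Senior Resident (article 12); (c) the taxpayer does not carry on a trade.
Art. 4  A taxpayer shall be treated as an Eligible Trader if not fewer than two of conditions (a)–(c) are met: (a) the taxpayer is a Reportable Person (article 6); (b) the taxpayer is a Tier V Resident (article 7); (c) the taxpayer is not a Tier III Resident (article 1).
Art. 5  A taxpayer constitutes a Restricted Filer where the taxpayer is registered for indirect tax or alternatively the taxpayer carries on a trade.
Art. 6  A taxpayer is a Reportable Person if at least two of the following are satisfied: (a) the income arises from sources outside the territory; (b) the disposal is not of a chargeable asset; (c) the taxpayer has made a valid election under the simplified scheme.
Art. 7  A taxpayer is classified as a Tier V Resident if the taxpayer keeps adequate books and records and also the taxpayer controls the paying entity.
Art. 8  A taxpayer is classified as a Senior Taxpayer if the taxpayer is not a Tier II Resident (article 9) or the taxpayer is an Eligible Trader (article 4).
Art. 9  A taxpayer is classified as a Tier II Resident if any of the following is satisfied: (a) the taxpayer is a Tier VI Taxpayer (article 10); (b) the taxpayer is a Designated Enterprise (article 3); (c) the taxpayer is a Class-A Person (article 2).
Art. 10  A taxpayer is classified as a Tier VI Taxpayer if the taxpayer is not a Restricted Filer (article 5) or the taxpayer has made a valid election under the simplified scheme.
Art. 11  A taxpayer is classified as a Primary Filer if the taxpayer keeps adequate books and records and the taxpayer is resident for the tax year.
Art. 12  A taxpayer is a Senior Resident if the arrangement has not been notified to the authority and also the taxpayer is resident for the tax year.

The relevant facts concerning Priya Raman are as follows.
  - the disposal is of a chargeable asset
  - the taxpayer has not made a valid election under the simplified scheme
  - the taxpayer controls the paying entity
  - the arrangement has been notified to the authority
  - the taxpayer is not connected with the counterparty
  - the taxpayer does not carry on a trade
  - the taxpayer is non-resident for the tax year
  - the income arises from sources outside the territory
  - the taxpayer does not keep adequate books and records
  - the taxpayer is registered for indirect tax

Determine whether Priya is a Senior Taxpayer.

No

Under article 5: the taxpayer is registered for indirect tax? yes; or the taxpayer carries on a trade? no. So the taxpayer is a Restricted Filer.
Under article 10: not a Restricted Filer (article 5)? no; or the taxpayer has made a valid election under the simplified scheme? no. So the taxpayer is not a Tier VI Taxpayer.
Under article 12: the arrangement has not been notified to the authority? no; and the taxpayer is resident for the tax year? no. So the taxpayer is not a Senior Resident.
Under article 3: the taxpayer is registered for indirect tax? yes; Senior Resident (article 12)? no; the taxpayer does not carry on a trade? yes — 2 of 3 hold (need ≥2) → satisfied.
Under article 2: the taxpayer is resident for the tax year? no; or the taxpayer carries on a trade? no. So the taxpayer is not a Class-A Person.
Under article 9: Tier VI Taxpayer (article 10)? no; or Designated Enterprise (article 3)? yes; or Class-A Person (article 2)? no. So the taxpayer is a Tier II Resident.
Under article 6: the income arises from sources outside the territory? yes; the disposal is not of a chargeable asset? no; the taxpayer has made a valid election under the simplified scheme? no — 1 of 3 hold (need ≥2) → not satisfied.
Under article 7: the taxpayer keeps adequate books and records? no; and the taxpayer controls the paying entity? yes. So the taxpayer is not a Tier V Resident.
Under article 1: the arrangement has not been notified to the authority? no; and the taxpayer is connected with the counterparty? no. So the taxpayer is not a Tier III Resident.
Under article 4: Reportable Person (article 6)? no; Tier V Resident (article 7)? no; not a Tier III Resident (article 1)? yes — 1 of 3 hold (need ≥2) → not satisfied.
Under article 8: not a Tier II Resident (article 9)? no; or Eligible Trader (article 4)? no. So the taxpayer is not a Senior Taxpayer.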